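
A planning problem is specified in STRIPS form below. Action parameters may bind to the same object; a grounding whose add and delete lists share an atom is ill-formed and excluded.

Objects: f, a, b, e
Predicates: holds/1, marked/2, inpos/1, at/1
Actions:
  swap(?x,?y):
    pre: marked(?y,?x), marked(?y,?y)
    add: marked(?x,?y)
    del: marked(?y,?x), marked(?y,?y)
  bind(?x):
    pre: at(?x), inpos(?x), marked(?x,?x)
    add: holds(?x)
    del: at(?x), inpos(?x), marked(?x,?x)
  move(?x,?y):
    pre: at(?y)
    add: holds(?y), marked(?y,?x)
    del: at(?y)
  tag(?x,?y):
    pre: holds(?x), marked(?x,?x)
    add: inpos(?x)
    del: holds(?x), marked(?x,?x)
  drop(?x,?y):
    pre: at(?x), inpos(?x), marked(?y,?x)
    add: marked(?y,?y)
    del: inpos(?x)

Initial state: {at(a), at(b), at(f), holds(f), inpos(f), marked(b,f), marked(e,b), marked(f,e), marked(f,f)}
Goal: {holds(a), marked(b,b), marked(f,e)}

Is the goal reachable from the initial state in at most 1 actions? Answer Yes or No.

No

1. move(f,a)  →  {at(b), at(f), holds(a), holds(f), inpos(f), marked(a,f), marked(b,f), marked(e,b), marked(f,e), marked(f,f)}
2. move(b,b)  →  {at(f), holds(a), holds(b), holds(f), inpos(f), marked(a,f), marked(b,b), marked(b,f), marked(e,b), marked(f,e), marked(f,f)}
optimal plan length = 2; 2 > 1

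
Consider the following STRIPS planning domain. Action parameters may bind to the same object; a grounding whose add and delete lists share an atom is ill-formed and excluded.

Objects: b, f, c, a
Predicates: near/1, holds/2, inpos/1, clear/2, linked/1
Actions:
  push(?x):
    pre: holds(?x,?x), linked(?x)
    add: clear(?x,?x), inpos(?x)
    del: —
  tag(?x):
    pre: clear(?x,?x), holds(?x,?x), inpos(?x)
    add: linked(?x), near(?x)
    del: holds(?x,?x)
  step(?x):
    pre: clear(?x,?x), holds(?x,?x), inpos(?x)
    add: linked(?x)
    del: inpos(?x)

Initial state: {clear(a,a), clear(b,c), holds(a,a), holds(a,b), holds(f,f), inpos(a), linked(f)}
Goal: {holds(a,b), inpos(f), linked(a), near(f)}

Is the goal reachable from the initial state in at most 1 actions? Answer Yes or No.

1. push(f)  →  {clear(a,a), clear(b,c), clear(f,f), holds(a,a), holds(a,b), holds(f,f), inpos(a), inpos(f), linked(f)}
2. tag(f)  →  {clear(a,a), clear(b,c), clear(f,f), holds(a,a), holds(a,b), inpos(a), inpos(f), linked(f), near(f)}
3. tag(a)  →  {clear(a,a), clear(b,c), clear(f,f), holds(a,b), inpos(a), inpos(f), linked(a), linked(f), near(a), near(f)}
optimal plan length = 3; 3 > 1

No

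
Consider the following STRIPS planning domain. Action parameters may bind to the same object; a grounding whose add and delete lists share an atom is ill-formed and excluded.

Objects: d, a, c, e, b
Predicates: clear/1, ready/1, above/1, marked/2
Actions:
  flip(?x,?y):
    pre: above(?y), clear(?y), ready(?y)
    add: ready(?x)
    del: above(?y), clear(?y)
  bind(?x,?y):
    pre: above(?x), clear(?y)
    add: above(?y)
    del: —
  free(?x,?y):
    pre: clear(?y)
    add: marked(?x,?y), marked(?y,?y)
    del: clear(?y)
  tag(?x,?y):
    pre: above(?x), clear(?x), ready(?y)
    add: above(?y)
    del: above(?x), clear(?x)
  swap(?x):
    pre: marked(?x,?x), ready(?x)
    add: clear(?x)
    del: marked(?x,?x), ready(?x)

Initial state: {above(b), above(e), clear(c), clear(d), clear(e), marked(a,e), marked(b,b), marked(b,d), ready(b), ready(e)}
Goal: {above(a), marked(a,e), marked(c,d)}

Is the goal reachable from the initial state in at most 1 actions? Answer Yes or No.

1. flip(a,e)  →  {above(b), clear(c), clear(d), marked(a,e), marked(b,b), marked(b,d), ready(a), ready(b), ready(e)}
2. bind(b,c)  →  {above(b), above(c), clear(c), clear(d), marked(a,e), marked(b,b), marked(b,d), ready(a), ready(b), ready(e)}
3. free(c,d)  →  {above(b), above(c), clear(c), marked(a,e), marked(b,b), marked(b,d), marked(c,d), marked(d,d), ready(a), ready(b), ready(e)}
4. tag(c,a)  →  {above(a), above(b), marked(a,e), marked(b,b), marked(b,d), marked(c,d), marked(d,d), ready(a), ready(b), ready(e)}
optimal plan length = 4; 4 > 1

No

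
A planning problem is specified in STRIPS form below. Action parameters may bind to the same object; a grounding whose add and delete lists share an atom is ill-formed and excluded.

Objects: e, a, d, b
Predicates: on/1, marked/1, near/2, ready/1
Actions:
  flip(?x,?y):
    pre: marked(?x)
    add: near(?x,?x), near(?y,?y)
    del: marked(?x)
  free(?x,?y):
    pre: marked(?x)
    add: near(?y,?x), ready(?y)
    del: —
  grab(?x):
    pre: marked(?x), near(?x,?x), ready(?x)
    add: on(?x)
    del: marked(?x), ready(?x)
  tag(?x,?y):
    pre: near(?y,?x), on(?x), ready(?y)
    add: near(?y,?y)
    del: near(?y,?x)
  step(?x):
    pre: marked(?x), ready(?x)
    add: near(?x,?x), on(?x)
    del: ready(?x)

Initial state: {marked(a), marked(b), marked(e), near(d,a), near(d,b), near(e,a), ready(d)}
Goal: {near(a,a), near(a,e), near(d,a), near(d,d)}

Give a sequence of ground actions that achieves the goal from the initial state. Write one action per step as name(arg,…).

1. flip(a,d)  →  {marked(b), marked(e), near(a,a), near(d,a), near(d,b), near(d,d), near(e,a), ready(d)}
2. free(e,a)  →  {marked(b), marked(e), near(a,a), near(a,e), near(d,a), near(d,b), near(d,d), near(e,a), ready(a), ready(d)}

flip(a,d); free(e,a)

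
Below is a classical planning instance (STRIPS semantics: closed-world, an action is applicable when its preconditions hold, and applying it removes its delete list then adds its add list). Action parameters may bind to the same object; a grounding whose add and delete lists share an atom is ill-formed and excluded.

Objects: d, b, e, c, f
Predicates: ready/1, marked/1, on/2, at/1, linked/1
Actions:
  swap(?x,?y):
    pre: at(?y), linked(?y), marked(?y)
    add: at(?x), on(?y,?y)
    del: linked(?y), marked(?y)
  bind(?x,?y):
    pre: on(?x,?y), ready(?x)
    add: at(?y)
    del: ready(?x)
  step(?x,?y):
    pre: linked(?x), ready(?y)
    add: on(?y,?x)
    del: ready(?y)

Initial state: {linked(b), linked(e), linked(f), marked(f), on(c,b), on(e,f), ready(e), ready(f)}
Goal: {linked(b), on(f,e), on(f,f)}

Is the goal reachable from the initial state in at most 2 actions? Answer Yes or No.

1. bind(e,f)  →  {at(f), linked(b), linked(e), linked(f), marked(f), on(c,b), on(e,f), ready(f)}
2. swap(d,f)  →  {at(d), at(f), linked(b), linked(e), on(c,b), on(e,f), on(f,f), ready(f)}
3. step(e,f)  →  {at(d), at(f), linked(b), linked(e), on(c,b), on(e,f), on(f,e), on(f,f)}
optimal plan length = 3; 3 > 2

No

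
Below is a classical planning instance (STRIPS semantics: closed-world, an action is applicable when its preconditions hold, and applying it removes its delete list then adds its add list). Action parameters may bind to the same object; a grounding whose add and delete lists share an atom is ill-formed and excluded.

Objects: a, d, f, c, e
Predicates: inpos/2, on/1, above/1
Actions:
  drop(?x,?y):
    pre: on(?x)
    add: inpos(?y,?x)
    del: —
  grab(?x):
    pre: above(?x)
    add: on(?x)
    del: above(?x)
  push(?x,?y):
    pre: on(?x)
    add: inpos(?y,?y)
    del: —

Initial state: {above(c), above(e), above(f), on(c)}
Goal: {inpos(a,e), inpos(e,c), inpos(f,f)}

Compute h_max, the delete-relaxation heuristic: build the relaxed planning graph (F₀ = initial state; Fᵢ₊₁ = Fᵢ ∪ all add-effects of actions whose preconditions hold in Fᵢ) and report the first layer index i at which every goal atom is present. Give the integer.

2

F0 = init (4 atoms)
F1 = F0 ∪ {inpos(a,a), inpos(a,c), inpos(c,c), inpos(d,c), inpos(d,d), inpos(e,c), inpos(e,e), inpos(f,c), inpos(f,f), on(e), on(f)}  (15 atoms)
F2 = F1 ∪ {inpos(a,e), inpos(a,f), inpos(c,e), inpos(c,f), inpos(d,e), inpos(d,f), inpos(e,f), inpos(f,e)}  (23 atoms)
goal ⊆ F2  ⇒  h_max = 2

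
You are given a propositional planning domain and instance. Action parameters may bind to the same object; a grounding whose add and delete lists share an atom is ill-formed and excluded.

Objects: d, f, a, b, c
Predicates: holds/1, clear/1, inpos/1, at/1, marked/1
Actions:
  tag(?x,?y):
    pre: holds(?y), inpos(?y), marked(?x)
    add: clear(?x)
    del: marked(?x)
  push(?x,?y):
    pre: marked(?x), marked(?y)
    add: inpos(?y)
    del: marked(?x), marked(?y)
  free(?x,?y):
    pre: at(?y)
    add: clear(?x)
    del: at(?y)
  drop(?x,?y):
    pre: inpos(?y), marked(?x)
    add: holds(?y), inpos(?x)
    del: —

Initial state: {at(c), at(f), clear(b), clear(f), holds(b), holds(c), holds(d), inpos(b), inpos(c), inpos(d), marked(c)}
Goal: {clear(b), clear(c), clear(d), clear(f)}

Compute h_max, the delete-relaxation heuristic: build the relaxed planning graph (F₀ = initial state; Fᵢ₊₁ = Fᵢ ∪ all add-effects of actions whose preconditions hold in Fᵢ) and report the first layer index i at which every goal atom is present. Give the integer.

1

F0 = init (11 atoms)
F1 = F0 ∪ {clear(a), clear(c), clear(d)}  (14 atoms)
goal ⊆ F1  ⇒  h_max = 1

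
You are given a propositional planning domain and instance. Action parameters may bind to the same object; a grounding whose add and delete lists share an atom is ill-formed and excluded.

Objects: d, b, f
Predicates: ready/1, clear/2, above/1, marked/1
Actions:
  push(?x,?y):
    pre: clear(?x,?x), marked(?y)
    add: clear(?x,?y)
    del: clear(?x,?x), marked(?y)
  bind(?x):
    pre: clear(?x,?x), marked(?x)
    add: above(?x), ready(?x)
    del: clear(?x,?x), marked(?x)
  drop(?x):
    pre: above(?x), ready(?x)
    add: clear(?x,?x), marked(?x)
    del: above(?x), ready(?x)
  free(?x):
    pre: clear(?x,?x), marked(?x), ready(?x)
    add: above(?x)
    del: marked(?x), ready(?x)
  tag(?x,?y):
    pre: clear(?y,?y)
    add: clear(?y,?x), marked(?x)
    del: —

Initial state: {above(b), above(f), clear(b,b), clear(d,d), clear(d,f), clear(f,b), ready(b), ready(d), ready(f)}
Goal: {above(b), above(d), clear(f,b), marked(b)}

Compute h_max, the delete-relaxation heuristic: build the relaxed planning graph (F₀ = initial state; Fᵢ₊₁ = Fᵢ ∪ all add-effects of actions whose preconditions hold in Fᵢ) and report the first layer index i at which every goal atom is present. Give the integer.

2

F0 = init (9 atoms)
F1 = F0 ∪ {clear(b,d), clear(b,f), clear(d,b), clear(f,f), marked(b), marked(d), marked(f)}  (16 atoms)
F2 = F1 ∪ {above(d), clear(f,d)}  (18 atoms)
goal ⊆ F2  ⇒  h_max = 2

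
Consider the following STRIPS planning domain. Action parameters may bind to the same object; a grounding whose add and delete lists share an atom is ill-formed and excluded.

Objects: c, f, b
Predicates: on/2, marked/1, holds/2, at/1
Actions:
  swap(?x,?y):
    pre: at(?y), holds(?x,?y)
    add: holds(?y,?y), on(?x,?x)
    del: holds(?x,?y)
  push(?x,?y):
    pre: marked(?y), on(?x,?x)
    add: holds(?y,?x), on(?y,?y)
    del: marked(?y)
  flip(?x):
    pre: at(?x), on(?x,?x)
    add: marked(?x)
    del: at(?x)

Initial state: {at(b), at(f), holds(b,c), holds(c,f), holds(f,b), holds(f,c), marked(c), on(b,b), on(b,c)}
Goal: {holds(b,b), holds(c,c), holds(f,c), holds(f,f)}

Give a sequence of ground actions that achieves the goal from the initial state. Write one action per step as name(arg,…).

swap(c,f); swap(f,b); push(c,c)

1. swap(c,f)  →  {at(b), at(f), holds(b,c), holds(f,b), holds(f,c), holds(f,f), marked(c), on(b,b), on(b,c), on(c,c)}
2. swap(f,b)  →  {at(b), at(f), holds(b,b), holds(b,c), holds(f,c), holds(f,f), marked(c), on(b,b), on(b,c), on(c,c), on(f,f)}
3. push(c,c)  →  {at(b), at(f), holds(b,b), holds(b,c), holds(c,c), holds(f,c), holds(f,f), on(b,b), on(b,c), on(c,c), on(f,f)}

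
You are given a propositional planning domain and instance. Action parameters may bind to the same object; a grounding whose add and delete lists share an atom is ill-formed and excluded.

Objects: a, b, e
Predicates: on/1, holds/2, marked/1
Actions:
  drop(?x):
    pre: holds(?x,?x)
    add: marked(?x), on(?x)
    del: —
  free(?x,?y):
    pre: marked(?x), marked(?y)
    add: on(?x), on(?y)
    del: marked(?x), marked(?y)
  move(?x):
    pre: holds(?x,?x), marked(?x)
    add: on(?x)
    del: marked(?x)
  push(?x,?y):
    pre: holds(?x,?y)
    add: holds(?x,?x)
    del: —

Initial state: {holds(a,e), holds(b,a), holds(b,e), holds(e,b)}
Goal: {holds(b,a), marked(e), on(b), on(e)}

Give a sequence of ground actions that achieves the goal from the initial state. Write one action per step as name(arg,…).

1. push(b,a)  →  {holds(a,e), holds(b,a), holds(b,b), holds(b,e), holds(e,b)}
2. drop(b)  →  {holds(a,e), holds(b,a), holds(b,b), holds(b,e), holds(e,b), marked(b), on(b)}
3. push(e,b)  →  {holds(a,e), holds(b,a), holds(b,b), holds(b,e), holds(e,b), holds(e,e), marked(b), on(b)}
4. drop(e)  →  {holds(a,e), holds(b,a), holds(b,b), holds(b,e), holds(e,b), holds(e,e), marked(b), marked(e), on(b), on(e)}

push(b,a); drop(b); push(e,b); drop(e)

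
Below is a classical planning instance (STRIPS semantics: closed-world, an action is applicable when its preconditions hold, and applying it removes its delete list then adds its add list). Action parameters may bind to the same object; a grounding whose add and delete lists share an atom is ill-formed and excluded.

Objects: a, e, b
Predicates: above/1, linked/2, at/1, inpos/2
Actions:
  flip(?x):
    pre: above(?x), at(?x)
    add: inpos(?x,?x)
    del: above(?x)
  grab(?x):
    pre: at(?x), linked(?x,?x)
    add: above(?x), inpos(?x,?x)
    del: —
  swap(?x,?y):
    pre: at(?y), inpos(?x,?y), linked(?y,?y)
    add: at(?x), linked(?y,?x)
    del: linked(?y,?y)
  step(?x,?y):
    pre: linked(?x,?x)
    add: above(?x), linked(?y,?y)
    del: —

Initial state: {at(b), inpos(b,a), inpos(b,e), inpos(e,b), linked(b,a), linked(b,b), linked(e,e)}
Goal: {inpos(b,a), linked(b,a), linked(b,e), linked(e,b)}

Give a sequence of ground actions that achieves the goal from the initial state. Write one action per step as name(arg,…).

1. swap(e,b)  →  {at(b), at(e), inpos(b,a), inpos(b,e), inpos(e,b), linked(b,a), linked(b,e), linked(e,e)}
2. swap(b,e)  →  {at(b), at(e), inpos(b,a), inpos(b,e), inpos(e,b), linked(b,a), linked(b,e), linked(e,b)}

swap(e,b); swap(b,e)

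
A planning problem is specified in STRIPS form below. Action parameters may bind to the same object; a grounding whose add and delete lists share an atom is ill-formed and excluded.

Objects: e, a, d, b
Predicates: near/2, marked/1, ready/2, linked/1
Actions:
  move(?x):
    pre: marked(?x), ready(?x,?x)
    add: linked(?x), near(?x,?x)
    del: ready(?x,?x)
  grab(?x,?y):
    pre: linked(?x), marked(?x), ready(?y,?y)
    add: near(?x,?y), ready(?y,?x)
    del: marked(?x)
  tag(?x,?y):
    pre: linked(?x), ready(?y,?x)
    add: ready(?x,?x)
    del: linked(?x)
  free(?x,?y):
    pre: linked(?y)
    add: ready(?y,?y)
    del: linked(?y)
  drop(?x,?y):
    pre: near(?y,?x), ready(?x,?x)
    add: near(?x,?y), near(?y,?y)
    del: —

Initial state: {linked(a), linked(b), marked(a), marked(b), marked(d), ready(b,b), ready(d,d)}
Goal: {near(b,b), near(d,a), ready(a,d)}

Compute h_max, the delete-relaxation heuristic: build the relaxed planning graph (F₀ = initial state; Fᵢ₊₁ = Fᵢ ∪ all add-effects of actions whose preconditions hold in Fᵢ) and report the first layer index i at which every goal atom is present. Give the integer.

F0 = init (7 atoms)
F1 = F0 ∪ {linked(d), near(a,b), near(a,d), near(b,b), near(b,d), near(d,d), ready(a,a), ready(b,a), ready(d,a), ready(d,b)}  (17 atoms)
F2 = F1 ∪ {near(a,a), near(b,a), near(d,a), near(d,b), ready(a,b), ready(a,d), ready(b,d)}  (24 atoms)
goal ⊆ F2  ⇒  h_max = 2

2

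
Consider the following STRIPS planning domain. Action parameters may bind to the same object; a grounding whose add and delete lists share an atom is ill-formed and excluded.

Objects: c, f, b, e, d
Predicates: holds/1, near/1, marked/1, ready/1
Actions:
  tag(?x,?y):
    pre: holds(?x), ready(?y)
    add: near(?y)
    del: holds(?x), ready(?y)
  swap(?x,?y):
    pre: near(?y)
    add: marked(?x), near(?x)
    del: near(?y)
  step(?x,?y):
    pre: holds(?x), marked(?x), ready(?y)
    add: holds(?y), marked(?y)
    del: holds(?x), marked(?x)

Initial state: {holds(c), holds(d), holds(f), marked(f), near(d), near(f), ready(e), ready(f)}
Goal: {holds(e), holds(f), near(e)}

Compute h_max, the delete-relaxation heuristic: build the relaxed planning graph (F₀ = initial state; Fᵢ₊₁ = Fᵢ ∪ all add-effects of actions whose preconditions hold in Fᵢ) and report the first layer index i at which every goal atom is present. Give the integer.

F0 = init (8 atoms)
F1 = F0 ∪ {holds(e), marked(b), marked(c), marked(d), marked(e), near(b), near(c), near(e)}  (16 atoms)
goal ⊆ F1  ⇒  h_max = 1

1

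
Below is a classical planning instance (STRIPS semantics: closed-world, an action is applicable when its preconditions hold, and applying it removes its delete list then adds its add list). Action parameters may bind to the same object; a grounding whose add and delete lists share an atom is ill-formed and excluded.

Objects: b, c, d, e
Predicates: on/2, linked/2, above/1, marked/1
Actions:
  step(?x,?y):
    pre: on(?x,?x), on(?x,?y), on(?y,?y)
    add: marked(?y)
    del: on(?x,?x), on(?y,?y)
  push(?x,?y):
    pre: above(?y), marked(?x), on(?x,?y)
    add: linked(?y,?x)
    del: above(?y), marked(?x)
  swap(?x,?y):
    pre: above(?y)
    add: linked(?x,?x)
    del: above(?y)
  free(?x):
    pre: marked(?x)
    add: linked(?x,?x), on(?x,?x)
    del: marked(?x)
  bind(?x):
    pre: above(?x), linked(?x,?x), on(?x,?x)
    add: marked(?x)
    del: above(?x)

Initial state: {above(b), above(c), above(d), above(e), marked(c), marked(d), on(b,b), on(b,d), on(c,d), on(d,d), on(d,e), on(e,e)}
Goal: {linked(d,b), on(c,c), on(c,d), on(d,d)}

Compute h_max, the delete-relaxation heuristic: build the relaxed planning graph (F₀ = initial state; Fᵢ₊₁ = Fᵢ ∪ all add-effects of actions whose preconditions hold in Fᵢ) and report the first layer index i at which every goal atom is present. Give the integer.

2

F0 = init (12 atoms)
F1 = F0 ∪ {linked(b,b), linked(c,c), linked(d,c), linked(d,d), linked(e,d), linked(e,e), marked(b), marked(e), on(c,c)}  (21 atoms)
F2 = F1 ∪ {linked(d,b)}  (22 atoms)
goal ⊆ F2  ⇒  h_max = 2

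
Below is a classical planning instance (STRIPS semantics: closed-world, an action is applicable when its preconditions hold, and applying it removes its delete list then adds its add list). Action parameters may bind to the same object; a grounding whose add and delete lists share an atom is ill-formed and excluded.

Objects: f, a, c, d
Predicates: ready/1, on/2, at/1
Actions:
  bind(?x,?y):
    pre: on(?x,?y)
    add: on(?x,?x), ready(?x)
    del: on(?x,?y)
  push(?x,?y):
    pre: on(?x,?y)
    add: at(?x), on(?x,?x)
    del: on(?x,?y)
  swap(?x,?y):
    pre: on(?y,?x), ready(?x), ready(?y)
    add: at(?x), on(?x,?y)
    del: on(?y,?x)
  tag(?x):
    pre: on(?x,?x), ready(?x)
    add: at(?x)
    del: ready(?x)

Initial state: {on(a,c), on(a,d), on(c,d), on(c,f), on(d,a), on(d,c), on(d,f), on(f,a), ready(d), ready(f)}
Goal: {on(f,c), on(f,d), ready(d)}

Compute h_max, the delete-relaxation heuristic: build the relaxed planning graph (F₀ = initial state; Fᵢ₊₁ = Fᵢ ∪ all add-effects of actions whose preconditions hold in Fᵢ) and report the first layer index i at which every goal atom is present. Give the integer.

F0 = init (10 atoms)
F1 = F0 ∪ {at(a), at(c), at(d), at(f), on(a,a), on(c,c), on(d,d), on(f,d), on(f,f), ready(a), ready(c)}  (21 atoms)
F2 = F1 ∪ {on(a,f), on(c,a), on(f,c)}  (24 atoms)
goal ⊆ F2  ⇒  h_max = 2

2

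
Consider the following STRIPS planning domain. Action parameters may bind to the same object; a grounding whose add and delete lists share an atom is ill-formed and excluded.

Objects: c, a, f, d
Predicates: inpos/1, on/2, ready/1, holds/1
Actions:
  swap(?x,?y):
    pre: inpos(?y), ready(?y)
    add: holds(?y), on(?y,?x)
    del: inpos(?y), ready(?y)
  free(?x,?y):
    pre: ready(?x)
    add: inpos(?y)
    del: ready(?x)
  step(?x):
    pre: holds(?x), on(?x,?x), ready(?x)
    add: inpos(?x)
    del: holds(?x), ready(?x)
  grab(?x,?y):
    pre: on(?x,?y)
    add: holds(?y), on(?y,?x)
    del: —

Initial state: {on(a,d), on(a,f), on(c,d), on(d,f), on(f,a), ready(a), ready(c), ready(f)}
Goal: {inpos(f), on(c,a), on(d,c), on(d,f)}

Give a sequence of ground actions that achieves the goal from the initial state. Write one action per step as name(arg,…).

1. free(a,c)  →  {inpos(c), on(a,d), on(a,f), on(c,d), on(d,f), on(f,a), ready(c), ready(f)}
2. swap(a,c)  →  {holds(c), on(a,d), on(a,f), on(c,a), on(c,d), on(d,f), on(f,a), ready(f)}
3. free(f,f)  →  {holds(c), inpos(f), on(a,d), on(a,f), on(c,a), on(c,d), on(d,f), on(f,a)}
4. grab(c,d)  →  {holds(c), holds(d), inpos(f), on(a,d), on(a,f), on(c,a), on(c,d), on(d,c), on(d,f), on(f,a)}

free(a,c); swap(a,c); free(f,f); grab(c,d)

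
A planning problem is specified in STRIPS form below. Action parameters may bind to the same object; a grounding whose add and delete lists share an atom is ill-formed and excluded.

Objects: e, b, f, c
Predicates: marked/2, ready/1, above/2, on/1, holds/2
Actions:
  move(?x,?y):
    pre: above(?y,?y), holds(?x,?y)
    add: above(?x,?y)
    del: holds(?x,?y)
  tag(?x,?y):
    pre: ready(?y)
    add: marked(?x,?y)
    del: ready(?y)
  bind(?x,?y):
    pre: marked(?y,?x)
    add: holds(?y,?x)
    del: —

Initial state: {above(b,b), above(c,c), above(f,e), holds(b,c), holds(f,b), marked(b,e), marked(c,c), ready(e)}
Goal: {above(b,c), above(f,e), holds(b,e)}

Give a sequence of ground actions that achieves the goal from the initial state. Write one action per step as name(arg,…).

1. move(b,c)  →  {above(b,b), above(b,c), above(c,c), above(f,e), holds(f,b), marked(b,e), marked(c,c), ready(e)}
2. bind(e,b)  →  {above(b,b), above(b,c), above(c,c), above(f,e), holds(b,e), holds(f,b), marked(b,e), marked(c,c), ready(e)}

move(b,c); bind(e,b)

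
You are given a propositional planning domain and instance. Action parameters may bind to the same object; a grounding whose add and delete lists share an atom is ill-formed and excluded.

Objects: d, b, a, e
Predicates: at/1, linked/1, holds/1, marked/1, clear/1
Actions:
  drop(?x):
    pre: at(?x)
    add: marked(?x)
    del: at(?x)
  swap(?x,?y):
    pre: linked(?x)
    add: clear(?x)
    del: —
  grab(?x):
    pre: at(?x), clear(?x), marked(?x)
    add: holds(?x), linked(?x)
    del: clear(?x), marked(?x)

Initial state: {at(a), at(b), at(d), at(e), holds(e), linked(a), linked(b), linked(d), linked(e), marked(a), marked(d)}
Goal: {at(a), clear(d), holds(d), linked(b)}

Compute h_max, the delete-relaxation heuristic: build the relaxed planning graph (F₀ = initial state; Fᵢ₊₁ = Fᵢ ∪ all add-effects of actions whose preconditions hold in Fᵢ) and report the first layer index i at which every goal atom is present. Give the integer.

2

F0 = init (11 atoms)
F1 = F0 ∪ {clear(a), clear(b), clear(d), clear(e), marked(b), marked(e)}  (17 atoms)
F2 = F1 ∪ {holds(a), holds(b), holds(d)}  (20 atoms)
goal ⊆ F2  ⇒  h_max = 2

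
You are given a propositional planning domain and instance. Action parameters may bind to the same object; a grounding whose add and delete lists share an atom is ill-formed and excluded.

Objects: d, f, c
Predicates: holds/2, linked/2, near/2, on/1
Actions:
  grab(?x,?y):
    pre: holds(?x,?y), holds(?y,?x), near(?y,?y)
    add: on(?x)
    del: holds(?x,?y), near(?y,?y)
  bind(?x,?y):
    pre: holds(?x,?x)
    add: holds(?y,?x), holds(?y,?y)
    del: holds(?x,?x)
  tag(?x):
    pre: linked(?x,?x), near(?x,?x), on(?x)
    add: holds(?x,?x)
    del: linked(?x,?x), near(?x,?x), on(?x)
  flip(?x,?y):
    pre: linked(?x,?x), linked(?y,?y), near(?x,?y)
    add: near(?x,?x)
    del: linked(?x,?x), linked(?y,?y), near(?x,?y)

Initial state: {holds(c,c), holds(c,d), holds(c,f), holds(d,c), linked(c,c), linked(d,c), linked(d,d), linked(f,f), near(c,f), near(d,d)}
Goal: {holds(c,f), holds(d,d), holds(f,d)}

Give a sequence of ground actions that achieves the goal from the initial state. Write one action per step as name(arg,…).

1. bind(c,d)  →  {holds(c,d), holds(c,f), holds(d,c), holds(d,d), linked(c,c), linked(d,c), linked(d,d), linked(f,f), near(c,f), near(d,d)}
2. bind(d,f)  →  {holds(c,d), holds(c,f), holds(d,c), holds(f,d), holds(f,f), linked(c,c), linked(d,c), linked(d,d), linked(f,f), near(c,f), near(d,d)}
3. bind(f,d)  →  {holds(c,d), holds(c,f), holds(d,c), holds(d,d), holds(d,f), holds(f,d), linked(c,c), linked(d,c), linked(d,d), linked(f,f), near(c,f), near(d,d)}

bind(c,d); bind(d,f); bind(f,d)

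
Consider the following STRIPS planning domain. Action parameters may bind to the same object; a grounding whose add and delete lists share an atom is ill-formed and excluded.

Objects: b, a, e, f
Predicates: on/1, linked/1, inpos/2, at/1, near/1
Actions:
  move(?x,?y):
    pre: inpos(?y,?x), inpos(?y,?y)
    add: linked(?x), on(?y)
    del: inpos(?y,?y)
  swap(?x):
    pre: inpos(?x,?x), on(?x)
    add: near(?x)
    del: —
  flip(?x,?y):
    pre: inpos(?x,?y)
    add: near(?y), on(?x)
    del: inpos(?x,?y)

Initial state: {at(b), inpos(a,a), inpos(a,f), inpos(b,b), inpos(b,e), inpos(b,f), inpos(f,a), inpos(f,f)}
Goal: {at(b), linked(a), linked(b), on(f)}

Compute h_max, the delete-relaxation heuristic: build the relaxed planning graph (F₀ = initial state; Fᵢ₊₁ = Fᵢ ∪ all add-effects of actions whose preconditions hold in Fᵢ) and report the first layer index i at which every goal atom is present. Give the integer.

1

F0 = init (8 atoms)
F1 = F0 ∪ {linked(a), linked(b), linked(e), linked(f), near(a), near(b), near(e), near(f), on(a), on(b), on(f)}  (19 atoms)
goal ⊆ F1  ⇒  h_max = 1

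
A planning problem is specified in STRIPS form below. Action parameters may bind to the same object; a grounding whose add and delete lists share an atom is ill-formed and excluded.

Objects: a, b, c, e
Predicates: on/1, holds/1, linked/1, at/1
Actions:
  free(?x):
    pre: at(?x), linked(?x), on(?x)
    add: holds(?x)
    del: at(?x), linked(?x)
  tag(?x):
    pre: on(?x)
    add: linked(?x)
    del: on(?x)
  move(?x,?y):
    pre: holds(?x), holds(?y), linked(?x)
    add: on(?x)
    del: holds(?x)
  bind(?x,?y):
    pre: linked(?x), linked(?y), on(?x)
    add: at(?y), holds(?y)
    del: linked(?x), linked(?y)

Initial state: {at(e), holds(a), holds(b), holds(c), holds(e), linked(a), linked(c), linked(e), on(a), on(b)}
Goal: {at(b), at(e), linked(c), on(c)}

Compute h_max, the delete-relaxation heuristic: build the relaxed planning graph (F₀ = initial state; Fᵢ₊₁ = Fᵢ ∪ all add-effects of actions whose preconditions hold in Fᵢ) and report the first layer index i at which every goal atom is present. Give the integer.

2

F0 = init (10 atoms)
F1 = F0 ∪ {at(a), at(c), linked(b), on(c), on(e)}  (15 atoms)
F2 = F1 ∪ {at(b)}  (16 atoms)
goal ⊆ F2  ⇒  h_max = 2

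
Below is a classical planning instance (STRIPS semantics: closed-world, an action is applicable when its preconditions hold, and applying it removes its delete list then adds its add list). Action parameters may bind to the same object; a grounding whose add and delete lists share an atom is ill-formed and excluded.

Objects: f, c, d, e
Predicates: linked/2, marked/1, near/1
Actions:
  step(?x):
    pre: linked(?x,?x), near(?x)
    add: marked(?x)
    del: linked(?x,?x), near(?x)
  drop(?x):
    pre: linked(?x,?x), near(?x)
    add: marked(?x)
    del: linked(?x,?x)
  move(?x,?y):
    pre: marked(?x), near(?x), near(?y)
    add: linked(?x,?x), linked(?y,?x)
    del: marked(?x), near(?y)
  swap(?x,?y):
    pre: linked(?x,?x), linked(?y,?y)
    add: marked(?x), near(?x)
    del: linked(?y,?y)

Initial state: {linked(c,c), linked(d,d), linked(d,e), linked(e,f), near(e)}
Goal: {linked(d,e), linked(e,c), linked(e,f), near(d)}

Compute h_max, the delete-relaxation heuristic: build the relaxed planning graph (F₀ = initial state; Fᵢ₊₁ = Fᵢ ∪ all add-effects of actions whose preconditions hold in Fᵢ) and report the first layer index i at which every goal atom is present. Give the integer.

F0 = init (5 atoms)
F1 = F0 ∪ {marked(c), marked(d), near(c), near(d)}  (9 atoms)
F2 = F1 ∪ {linked(c,d), linked(d,c), linked(e,c), linked(e,d)}  (13 atoms)
goal ⊆ F2  ⇒  h_max = 2

2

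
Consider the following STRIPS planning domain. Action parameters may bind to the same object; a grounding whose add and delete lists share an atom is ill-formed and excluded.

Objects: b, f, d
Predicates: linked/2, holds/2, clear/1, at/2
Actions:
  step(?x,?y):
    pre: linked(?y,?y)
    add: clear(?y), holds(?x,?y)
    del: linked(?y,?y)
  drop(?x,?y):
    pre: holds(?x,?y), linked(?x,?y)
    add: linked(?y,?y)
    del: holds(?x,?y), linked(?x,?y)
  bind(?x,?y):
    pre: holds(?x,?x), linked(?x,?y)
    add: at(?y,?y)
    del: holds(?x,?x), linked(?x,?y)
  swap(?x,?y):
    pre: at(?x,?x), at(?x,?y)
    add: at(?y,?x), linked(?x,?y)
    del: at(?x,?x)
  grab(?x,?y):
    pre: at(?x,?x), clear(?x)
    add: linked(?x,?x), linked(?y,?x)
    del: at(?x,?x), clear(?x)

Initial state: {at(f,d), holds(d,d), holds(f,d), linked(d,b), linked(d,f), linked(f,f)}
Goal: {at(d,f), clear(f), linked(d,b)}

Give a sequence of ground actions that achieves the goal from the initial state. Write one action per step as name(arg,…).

1. step(b,f)  →  {at(f,d), clear(f), holds(b,f), holds(d,d), holds(f,d), linked(d,b), linked(d,f)}
2. bind(d,f)  →  {at(f,d), at(f,f), clear(f), holds(b,f), holds(f,d), linked(d,b)}
3. swap(f,d)  →  {at(d,f), at(f,d), clear(f), holds(b,f), holds(f,d), linked(d,b), linked(f,d)}

step(b,f); bind(d,f); swap(f,d)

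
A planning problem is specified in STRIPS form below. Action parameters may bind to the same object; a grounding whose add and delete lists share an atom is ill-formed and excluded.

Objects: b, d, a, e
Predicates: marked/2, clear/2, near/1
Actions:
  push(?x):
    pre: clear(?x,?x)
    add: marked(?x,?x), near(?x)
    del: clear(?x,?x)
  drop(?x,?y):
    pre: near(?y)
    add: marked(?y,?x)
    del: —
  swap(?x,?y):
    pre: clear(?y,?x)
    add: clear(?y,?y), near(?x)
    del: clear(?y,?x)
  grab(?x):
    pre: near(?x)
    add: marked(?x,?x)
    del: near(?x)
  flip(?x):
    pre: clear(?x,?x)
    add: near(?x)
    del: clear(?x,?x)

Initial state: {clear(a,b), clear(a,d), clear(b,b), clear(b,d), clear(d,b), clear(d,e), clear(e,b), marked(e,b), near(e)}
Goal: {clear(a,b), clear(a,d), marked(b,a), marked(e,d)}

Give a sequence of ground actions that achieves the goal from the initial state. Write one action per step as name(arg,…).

push(b); drop(d,e); drop(a,b)

1. push(b)  →  {clear(a,b), clear(a,d), clear(b,d), clear(d,b), clear(d,e), clear(e,b), marked(b,b), marked(e,b), near(b), near(e)}
2. drop(d,e)  →  {clear(a,b), clear(a,d), clear(b,d), clear(d,b), clear(d,e), clear(e,b), marked(b,b), marked(e,b), marked(e,d), near(b), near(e)}
3. drop(a,b)  →  {clear(a,b), clear(a,d), clear(b,d), clear(d,b), clear(d,e), clear(e,b), marked(b,a), marked(b,b), marked(e,b), marked(e,d), near(b), near(e)}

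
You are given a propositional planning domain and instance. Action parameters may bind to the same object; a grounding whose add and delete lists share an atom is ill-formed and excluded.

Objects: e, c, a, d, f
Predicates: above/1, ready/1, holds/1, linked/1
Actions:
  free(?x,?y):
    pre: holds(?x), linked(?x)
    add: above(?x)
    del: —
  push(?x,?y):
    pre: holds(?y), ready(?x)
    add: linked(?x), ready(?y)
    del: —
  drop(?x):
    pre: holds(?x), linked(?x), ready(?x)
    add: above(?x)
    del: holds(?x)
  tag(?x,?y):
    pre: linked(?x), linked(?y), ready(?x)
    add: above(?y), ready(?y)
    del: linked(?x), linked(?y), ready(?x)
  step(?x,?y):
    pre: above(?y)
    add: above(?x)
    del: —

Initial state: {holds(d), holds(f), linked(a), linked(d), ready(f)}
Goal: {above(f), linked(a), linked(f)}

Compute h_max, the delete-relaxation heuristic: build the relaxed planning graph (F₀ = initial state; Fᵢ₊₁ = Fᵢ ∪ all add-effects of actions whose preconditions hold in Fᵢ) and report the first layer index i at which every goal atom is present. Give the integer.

F0 = init (5 atoms)
F1 = F0 ∪ {above(d), linked(f), ready(d)}  (8 atoms)
F2 = F1 ∪ {above(a), above(c), above(e), above(f), ready(a)}  (13 atoms)
goal ⊆ F2  ⇒  h_max = 2

2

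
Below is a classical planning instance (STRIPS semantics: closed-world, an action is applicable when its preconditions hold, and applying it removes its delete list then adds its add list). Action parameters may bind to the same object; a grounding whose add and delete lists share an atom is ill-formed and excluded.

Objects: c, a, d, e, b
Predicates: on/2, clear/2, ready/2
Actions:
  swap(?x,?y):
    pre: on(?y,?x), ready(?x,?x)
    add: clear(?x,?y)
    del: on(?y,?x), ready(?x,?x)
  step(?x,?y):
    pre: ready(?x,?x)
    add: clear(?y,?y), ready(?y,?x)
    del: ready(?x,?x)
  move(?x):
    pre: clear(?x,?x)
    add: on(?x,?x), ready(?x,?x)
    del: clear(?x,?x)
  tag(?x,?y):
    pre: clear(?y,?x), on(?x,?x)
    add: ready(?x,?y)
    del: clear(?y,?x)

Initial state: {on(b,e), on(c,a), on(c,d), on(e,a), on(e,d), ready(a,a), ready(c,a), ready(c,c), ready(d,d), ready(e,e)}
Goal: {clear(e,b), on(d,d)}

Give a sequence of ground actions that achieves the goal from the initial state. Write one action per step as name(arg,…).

1. swap(e,b)  →  {clear(e,b), on(c,a), on(c,d), on(e,a), on(e,d), ready(a,a), ready(c,a), ready(c,c), ready(d,d)}
2. step(c,d)  →  {clear(d,d), clear(e,b), on(c,a), on(c,d), on(e,a), on(e,d), ready(a,a), ready(c,a), ready(d,c), ready(d,d)}
3. move(d)  →  {clear(e,b), on(c,a), on(c,d), on(d,d), on(e,a), on(e,d), ready(a,a), ready(c,a), ready(d,c), ready(d,d)}

swap(e,b); step(c,d); move(d)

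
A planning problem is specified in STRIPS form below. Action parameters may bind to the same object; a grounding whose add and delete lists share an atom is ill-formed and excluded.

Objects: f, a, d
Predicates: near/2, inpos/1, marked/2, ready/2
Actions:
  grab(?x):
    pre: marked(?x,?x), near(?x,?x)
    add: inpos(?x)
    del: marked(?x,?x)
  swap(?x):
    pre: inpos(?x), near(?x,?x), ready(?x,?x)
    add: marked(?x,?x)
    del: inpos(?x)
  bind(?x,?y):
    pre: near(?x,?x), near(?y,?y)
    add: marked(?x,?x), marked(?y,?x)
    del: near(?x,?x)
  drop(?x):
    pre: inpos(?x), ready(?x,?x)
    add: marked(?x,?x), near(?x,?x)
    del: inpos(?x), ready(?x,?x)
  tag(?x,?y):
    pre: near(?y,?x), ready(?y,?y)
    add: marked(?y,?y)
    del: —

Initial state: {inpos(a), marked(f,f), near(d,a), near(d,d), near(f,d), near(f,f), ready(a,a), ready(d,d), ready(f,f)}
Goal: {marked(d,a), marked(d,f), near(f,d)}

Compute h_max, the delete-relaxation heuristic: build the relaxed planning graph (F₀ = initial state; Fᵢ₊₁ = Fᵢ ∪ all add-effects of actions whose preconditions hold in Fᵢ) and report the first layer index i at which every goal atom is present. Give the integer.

2

F0 = init (9 atoms)
F1 = F0 ∪ {inpos(f), marked(a,a), marked(d,d), marked(d,f), marked(f,d), near(a,a)}  (15 atoms)
F2 = F1 ∪ {inpos(d), marked(a,d), marked(a,f), marked(d,a), marked(f,a)}  (20 atoms)
goal ⊆ F2  ⇒  h_max = 2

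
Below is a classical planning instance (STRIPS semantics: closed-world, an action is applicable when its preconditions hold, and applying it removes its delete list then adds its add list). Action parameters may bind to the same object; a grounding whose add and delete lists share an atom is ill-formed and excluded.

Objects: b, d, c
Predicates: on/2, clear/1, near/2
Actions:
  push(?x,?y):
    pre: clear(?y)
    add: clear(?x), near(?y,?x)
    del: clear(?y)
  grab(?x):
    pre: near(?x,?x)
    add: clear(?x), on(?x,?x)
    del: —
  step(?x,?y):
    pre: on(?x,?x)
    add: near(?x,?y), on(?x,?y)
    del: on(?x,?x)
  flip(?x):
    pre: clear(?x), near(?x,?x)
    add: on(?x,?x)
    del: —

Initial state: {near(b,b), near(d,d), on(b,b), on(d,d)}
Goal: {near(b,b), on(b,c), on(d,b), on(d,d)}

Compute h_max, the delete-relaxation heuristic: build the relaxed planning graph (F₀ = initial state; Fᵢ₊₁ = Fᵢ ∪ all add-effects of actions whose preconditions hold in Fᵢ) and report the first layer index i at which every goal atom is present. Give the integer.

F0 = init (4 atoms)
F1 = F0 ∪ {clear(b), clear(d), near(b,c), near(b,d), near(d,b), near(d,c), on(b,c), on(b,d), on(d,b), on(d,c)}  (14 atoms)
goal ⊆ F1  ⇒  h_max = 1

1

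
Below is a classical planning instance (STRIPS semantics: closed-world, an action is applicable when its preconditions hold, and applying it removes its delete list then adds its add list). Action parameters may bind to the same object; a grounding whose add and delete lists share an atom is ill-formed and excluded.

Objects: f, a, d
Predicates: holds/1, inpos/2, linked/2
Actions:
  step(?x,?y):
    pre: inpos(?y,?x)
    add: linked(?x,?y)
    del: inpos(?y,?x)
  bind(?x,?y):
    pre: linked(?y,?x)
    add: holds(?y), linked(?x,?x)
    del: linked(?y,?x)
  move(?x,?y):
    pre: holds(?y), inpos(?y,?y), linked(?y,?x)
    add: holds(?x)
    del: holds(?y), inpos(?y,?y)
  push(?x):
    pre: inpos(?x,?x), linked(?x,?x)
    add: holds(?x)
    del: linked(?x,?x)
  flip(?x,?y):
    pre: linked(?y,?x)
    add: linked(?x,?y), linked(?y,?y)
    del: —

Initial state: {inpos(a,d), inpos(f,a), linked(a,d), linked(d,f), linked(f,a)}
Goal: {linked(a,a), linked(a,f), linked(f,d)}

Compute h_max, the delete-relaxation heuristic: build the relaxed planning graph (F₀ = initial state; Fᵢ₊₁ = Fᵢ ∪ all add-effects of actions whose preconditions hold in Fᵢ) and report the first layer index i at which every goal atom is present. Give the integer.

1

F0 = init (5 atoms)
F1 = F0 ∪ {holds(a), holds(d), holds(f), linked(a,a), linked(a,f), linked(d,a), linked(d,d), linked(f,d), linked(f,f)}  (14 atoms)
goal ⊆ F1  ⇒  h_max = 1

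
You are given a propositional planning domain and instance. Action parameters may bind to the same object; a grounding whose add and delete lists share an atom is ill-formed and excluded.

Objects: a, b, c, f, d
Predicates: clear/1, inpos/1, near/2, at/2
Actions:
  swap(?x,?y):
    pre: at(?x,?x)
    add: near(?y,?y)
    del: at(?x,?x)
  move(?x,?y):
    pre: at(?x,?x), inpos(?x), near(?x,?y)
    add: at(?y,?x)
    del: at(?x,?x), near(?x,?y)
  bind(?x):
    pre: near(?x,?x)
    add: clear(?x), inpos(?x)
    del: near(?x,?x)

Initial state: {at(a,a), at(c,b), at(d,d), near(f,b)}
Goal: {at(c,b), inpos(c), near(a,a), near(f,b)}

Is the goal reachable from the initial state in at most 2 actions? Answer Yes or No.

No

1. swap(a,a)  →  {at(c,b), at(d,d), near(a,a), near(f,b)}
2. swap(d,c)  →  {at(c,b), near(a,a), near(c,c), near(f,b)}
3. bind(c)  →  {at(c,b), clear(c), inpos(c), near(a,a), near(f,b)}
optimal plan length = 3; 3 > 2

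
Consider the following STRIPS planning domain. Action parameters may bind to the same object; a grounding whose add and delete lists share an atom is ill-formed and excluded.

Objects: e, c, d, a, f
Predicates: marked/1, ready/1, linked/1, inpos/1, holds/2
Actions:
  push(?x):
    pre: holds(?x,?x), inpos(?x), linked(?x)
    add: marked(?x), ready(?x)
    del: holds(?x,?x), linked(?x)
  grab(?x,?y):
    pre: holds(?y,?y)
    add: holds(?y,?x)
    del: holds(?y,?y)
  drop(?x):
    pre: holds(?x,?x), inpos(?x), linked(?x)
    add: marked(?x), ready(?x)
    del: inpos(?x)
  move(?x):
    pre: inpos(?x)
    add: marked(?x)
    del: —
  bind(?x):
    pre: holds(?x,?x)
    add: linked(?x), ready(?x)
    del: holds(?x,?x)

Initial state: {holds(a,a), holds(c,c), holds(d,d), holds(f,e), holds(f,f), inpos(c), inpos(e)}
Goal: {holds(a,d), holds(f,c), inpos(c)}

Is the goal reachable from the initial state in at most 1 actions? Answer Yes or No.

No

1. grab(c,f)  →  {holds(a,a), holds(c,c), holds(d,d), holds(f,c), holds(f,e), inpos(c), inpos(e)}
2. grab(d,a)  →  {holds(a,d), holds(c,c), holds(d,d), holds(f,c), holds(f,e), inpos(c), inpos(e)}
optimal plan length = 2; 2 > 1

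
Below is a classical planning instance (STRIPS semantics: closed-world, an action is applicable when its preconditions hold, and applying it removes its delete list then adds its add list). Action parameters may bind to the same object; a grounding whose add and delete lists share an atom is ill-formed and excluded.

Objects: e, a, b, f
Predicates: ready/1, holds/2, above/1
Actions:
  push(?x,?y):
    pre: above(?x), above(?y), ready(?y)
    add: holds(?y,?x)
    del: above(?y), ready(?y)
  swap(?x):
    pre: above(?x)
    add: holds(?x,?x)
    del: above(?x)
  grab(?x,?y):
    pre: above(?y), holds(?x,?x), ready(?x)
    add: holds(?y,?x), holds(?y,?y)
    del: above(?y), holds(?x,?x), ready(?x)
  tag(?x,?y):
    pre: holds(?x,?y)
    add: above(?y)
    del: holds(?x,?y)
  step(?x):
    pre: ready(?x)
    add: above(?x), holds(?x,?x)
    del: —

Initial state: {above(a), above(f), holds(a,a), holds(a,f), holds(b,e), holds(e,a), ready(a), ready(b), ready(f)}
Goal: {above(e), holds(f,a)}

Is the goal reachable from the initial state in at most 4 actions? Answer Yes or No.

Yes

1. push(a,f)  →  {above(a), holds(a,a), holds(a,f), holds(b,e), holds(e,a), holds(f,a), ready(a), ready(b)}
2. tag(b,e)  →  {above(a), above(e), holds(a,a), holds(a,f), holds(e,a), holds(f,a), ready(a), ready(b)}
optimal plan length = 2; 2 ≤ 4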